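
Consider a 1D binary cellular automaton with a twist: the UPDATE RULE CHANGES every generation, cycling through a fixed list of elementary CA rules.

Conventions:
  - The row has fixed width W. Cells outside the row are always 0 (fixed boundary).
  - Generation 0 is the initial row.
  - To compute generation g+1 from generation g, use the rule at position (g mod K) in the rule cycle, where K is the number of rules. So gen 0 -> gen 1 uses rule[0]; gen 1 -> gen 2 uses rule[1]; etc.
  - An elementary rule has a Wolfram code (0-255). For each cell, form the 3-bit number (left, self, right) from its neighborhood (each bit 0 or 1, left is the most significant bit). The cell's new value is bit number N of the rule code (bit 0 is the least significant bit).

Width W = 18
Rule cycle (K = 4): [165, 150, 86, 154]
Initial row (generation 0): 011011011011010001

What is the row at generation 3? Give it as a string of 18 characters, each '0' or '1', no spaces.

Answer: 010000000001101101

Derivation:
Gen 0: 011011011011010001
Gen 1 (rule 165): 000100100100110101
Gen 2 (rule 150): 001111111111000101
Gen 3 (rule 86): 010000000001101101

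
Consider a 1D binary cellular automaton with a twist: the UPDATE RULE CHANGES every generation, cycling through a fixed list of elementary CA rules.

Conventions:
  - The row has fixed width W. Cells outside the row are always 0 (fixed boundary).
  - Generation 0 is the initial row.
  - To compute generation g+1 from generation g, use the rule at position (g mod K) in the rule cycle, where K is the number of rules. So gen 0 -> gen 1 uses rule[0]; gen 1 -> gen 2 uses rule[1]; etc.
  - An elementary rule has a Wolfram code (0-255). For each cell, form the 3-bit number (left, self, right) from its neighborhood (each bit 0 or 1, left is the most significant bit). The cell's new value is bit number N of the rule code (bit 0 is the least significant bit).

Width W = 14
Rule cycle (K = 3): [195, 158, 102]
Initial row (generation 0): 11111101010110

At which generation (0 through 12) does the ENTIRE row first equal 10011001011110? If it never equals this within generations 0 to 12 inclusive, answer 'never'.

Answer: never

Derivation:
Gen 0: 11111101010110
Gen 1 (rule 195): 01111100000010
Gen 2 (rule 158): 11111010000111
Gen 3 (rule 102): 00001110001001
Gen 4 (rule 195): 11110110110010
Gen 5 (rule 158): 11100100101111
Gen 6 (rule 102): 00101101110001
Gen 7 (rule 195): 11000100110110
Gen 8 (rule 158): 10101111100101
Gen 9 (rule 102): 11110000101111
Gen 10 (rule 195): 01110111000111
Gen 11 (rule 158): 11100110101110
Gen 12 (rule 102): 00101011110010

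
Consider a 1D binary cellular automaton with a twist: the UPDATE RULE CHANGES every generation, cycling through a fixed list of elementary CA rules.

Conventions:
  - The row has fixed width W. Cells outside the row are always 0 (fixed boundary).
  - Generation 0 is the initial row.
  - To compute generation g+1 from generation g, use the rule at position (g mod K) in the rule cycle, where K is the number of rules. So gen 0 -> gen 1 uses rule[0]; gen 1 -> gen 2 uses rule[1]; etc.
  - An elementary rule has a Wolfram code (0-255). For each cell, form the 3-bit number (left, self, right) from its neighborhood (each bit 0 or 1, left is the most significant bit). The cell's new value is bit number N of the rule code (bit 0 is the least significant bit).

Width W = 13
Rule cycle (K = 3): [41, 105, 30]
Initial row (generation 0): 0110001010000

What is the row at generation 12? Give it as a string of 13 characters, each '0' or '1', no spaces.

Answer: 1111110110101

Derivation:
Gen 0: 0110001010000
Gen 1 (rule 41): 0100100100111
Gen 2 (rule 105): 0000000000101
Gen 3 (rule 30): 0000000001101
Gen 4 (rule 41): 1111111101010
Gen 5 (rule 105): 1000000110100
Gen 6 (rule 30): 1100001100110
Gen 7 (rule 41): 1001101000100
Gen 8 (rule 105): 0001110010001
Gen 9 (rule 30): 0011001111011
Gen 10 (rule 41): 1010001000110
Gen 11 (rule 105): 0100100010110
Gen 12 (rule 30): 1111110110101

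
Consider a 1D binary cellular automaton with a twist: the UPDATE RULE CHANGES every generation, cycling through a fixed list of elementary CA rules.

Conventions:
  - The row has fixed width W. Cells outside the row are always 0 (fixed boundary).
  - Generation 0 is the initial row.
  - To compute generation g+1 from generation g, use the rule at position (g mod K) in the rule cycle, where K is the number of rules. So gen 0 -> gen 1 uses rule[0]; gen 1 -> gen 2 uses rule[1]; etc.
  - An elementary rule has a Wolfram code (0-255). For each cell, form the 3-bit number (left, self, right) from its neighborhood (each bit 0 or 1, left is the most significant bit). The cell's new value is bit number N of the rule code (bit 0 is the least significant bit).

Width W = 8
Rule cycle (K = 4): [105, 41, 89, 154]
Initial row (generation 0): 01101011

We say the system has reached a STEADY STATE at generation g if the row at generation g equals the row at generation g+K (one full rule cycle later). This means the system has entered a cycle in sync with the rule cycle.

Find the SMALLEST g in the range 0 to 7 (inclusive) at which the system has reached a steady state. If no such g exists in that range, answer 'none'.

Gen 0: 01101011
Gen 1 (rule 105): 01110111
Gen 2 (rule 41): 01001100
Gen 3 (rule 89): 00101111
Gen 4 (rule 154): 01001110
Gen 5 (rule 105): 00001010
Gen 6 (rule 41): 11100100
Gen 7 (rule 89): 10110011
Gen 8 (rule 154): 00101110
Gen 9 (rule 105): 10011010
Gen 10 (rule 41): 00010100
Gen 11 (rule 89): 11000011

Answer: none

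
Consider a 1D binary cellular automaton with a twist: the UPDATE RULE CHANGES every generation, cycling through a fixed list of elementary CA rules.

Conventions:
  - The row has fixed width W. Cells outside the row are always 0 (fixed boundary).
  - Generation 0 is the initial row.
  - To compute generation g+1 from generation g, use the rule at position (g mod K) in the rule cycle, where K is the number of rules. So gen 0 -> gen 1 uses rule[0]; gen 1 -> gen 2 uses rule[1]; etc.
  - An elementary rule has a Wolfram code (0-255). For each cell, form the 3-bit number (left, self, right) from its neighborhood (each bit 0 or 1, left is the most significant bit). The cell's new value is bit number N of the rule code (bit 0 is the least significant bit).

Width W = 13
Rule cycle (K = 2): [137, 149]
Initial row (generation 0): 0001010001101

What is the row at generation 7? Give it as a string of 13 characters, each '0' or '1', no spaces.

Answer: 1110010111110

Derivation:
Gen 0: 0001010001101
Gen 1 (rule 137): 1100000101000
Gen 2 (rule 149): 0011110101111
Gen 3 (rule 137): 1011100001110
Gen 4 (rule 149): 1001011100101
Gen 5 (rule 137): 0000011000000
Gen 6 (rule 149): 1111000111111
Gen 7 (rule 137): 1110010111110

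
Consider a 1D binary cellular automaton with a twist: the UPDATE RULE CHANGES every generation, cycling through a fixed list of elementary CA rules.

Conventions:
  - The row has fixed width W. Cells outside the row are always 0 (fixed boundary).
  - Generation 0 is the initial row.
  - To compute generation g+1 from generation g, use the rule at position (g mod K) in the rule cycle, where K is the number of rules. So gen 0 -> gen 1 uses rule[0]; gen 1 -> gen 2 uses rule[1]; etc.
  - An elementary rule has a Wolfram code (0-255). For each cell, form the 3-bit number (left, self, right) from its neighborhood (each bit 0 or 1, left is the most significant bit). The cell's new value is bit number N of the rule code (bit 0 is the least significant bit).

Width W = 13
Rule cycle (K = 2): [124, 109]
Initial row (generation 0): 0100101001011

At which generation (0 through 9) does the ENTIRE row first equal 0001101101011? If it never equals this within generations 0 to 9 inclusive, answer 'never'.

Answer: never

Derivation:
Gen 0: 0100101001011
Gen 1 (rule 124): 0110111101111
Gen 2 (rule 109): 0111100111001
Gen 3 (rule 124): 0100110101101
Gen 4 (rule 109): 0100111111111
Gen 5 (rule 124): 0110100000001
Gen 6 (rule 109): 0111101111101
Gen 7 (rule 124): 0100111000111
Gen 8 (rule 109): 0100101010101
Gen 9 (rule 124): 0110111111111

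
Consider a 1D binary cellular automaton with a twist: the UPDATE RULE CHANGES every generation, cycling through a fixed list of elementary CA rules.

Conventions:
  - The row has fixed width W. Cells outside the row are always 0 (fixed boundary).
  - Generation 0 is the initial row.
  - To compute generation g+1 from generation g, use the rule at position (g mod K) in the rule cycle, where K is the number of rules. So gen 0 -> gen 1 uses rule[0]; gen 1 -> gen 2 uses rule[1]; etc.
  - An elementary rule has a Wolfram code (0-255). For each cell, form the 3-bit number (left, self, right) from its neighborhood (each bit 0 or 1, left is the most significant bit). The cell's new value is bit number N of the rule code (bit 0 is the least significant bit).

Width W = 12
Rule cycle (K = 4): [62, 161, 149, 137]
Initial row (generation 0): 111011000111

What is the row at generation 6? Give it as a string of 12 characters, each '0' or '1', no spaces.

Answer: 000000001001

Derivation:
Gen 0: 111011000111
Gen 1 (rule 62): 100110101100
Gen 2 (rule 161): 000001010001
Gen 3 (rule 149): 111101011101
Gen 4 (rule 137): 111000011000
Gen 5 (rule 62): 100100110100
Gen 6 (rule 161): 000000001001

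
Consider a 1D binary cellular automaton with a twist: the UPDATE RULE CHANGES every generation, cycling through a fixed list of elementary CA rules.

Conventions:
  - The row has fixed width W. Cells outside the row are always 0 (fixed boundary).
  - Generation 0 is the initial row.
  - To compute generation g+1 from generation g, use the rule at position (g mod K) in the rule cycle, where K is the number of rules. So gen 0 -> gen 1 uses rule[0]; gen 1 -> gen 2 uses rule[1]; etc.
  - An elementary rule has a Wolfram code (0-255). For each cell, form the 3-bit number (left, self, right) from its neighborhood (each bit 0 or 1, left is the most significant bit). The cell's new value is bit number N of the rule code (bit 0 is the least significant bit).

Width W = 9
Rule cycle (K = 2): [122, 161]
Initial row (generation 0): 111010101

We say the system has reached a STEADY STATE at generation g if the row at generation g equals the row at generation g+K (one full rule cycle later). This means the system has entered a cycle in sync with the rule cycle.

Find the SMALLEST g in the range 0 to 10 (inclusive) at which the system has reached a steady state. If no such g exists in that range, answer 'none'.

Answer: 1

Derivation:
Gen 0: 111010101
Gen 1 (rule 122): 101101010
Gen 2 (rule 161): 010010100
Gen 3 (rule 122): 101101010
Gen 4 (rule 161): 010010100
Gen 5 (rule 122): 101101010
Gen 6 (rule 161): 010010100
Gen 7 (rule 122): 101101010
Gen 8 (rule 161): 010010100
Gen 9 (rule 122): 101101010
Gen 10 (rule 161): 010010100
Gen 11 (rule 122): 101101010
Gen 12 (rule 161): 010010100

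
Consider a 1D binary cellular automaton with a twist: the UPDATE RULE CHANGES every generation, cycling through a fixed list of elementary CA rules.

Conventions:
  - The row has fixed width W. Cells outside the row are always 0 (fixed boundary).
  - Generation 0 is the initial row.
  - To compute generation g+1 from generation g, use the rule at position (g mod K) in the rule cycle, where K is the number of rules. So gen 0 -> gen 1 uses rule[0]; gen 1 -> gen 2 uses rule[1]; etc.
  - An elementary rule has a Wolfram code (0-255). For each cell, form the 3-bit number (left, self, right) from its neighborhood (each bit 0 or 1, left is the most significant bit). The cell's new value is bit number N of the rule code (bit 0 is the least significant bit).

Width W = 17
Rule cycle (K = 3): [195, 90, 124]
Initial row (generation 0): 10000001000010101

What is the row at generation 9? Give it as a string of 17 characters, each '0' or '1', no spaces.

Gen 0: 10000001000010101
Gen 1 (rule 195): 00111110011100000
Gen 2 (rule 90): 01100011110110000
Gen 3 (rule 124): 01110010011111000
Gen 4 (rule 195): 10110100101111011
Gen 5 (rule 90): 00110011001001011
Gen 6 (rule 124): 00111011101101111
Gen 7 (rule 195): 11011001100100111
Gen 8 (rule 90): 11011111111011101
Gen 9 (rule 124): 11110000001110111

Answer: 11110000001110111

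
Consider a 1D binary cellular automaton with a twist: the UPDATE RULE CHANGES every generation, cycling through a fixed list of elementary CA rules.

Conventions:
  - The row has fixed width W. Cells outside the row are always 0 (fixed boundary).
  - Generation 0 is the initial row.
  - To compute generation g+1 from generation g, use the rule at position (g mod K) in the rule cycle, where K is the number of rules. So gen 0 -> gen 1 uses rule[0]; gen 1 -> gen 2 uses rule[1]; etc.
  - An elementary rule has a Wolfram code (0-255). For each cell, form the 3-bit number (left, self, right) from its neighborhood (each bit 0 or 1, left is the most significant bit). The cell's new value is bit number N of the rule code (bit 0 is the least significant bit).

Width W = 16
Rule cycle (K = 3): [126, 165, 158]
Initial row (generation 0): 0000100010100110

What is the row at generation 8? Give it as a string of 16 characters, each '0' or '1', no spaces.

Gen 0: 0000100010100110
Gen 1 (rule 126): 0001110111111111
Gen 2 (rule 165): 1100101011111110
Gen 3 (rule 158): 1011101011111101
Gen 4 (rule 126): 1110111110000111
Gen 5 (rule 165): 0101011100110010
Gen 6 (rule 158): 1101011011101111
Gen 7 (rule 126): 1111111110111001
Gen 8 (rule 165): 0111111101010001

Answer: 0111111101010001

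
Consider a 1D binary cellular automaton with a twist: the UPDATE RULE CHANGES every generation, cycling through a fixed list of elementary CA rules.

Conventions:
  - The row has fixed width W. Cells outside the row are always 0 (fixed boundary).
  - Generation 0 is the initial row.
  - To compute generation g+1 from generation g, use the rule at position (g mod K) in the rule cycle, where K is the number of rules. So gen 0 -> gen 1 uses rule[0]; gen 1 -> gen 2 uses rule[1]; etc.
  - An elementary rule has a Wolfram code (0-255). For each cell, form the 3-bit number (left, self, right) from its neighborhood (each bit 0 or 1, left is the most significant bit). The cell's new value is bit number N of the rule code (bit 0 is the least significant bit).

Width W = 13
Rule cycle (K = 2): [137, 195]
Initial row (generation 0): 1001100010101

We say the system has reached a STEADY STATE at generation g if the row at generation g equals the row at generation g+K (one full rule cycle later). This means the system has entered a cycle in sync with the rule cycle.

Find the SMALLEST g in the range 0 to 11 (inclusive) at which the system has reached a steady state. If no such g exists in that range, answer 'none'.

Answer: none

Derivation:
Gen 0: 1001100010101
Gen 1 (rule 137): 0001001000000
Gen 2 (rule 195): 1110010011111
Gen 3 (rule 137): 1100000011110
Gen 4 (rule 195): 0101111101110
Gen 5 (rule 137): 0001111001100
Gen 6 (rule 195): 1110111010101
Gen 7 (rule 137): 1100110000000
Gen 8 (rule 195): 0101010111111
Gen 9 (rule 137): 0000000111110
Gen 10 (rule 195): 1111111011110
Gen 11 (rule 137): 1111110011100
Gen 12 (rule 195): 0111110101101
Gen 13 (rule 137): 0111100001000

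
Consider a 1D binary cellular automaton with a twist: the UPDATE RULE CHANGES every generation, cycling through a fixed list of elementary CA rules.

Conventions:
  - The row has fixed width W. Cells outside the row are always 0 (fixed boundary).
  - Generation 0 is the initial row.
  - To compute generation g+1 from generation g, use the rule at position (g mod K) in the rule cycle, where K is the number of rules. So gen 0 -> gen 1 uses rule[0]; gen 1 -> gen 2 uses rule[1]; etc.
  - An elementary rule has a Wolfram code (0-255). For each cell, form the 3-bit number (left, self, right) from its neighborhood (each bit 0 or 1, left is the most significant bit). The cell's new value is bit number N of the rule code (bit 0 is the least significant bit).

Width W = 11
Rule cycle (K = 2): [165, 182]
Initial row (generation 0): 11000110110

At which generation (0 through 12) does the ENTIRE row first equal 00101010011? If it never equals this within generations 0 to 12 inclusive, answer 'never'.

Gen 0: 11000110110
Gen 1 (rule 165): 00010001000
Gen 2 (rule 182): 00111011100
Gen 3 (rule 165): 10010101001
Gen 4 (rule 182): 11111111111
Gen 5 (rule 165): 01111111110
Gen 6 (rule 182): 10111111101
Gen 7 (rule 165): 11011111011
Gen 8 (rule 182): 00101110100
Gen 9 (rule 165): 10110101101
Gen 10 (rule 182): 11001110011
Gen 11 (rule 165): 00000100000
Gen 12 (rule 182): 00001110000

Answer: never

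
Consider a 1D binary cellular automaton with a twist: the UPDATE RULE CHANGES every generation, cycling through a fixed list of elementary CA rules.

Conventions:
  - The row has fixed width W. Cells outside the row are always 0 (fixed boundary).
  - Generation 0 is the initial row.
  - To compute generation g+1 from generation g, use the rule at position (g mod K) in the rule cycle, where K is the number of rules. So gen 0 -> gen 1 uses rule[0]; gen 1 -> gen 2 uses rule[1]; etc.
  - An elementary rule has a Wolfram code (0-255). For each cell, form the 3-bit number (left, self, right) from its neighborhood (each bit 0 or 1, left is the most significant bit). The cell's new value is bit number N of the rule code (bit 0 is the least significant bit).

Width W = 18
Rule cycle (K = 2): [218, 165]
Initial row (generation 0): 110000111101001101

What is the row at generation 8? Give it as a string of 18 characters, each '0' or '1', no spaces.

Answer: 010010011000011100

Derivation:
Gen 0: 110000111101001101
Gen 1 (rule 218): 111001111100111100
Gen 2 (rule 165): 010000111000011001
Gen 3 (rule 218): 101001111100111110
Gen 4 (rule 165): 111000111000011100
Gen 5 (rule 218): 111101111100111110
Gen 6 (rule 165): 011010111000011100
Gen 7 (rule 218): 111000111100111110
Gen 8 (rule 165): 010010011000011100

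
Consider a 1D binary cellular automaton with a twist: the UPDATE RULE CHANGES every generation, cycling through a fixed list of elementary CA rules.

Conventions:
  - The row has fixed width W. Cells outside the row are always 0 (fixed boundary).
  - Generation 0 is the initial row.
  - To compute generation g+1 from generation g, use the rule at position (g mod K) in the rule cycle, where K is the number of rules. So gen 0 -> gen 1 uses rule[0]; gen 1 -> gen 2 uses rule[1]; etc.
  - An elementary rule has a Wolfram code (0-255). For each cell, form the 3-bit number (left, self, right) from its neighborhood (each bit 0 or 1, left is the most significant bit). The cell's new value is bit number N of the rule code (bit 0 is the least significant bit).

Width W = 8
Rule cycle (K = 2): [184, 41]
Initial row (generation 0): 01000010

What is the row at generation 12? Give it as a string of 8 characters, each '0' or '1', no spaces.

Answer: 11100011

Derivation:
Gen 0: 01000010
Gen 1 (rule 184): 00100001
Gen 2 (rule 41): 10001100
Gen 3 (rule 184): 01001010
Gen 4 (rule 41): 00000100
Gen 5 (rule 184): 00000010
Gen 6 (rule 41): 11111000
Gen 7 (rule 184): 11110100
Gen 8 (rule 41): 10001001
Gen 9 (rule 184): 01000100
Gen 10 (rule 41): 00010001
Gen 11 (rule 184): 00001000
Gen 12 (rule 41): 11100011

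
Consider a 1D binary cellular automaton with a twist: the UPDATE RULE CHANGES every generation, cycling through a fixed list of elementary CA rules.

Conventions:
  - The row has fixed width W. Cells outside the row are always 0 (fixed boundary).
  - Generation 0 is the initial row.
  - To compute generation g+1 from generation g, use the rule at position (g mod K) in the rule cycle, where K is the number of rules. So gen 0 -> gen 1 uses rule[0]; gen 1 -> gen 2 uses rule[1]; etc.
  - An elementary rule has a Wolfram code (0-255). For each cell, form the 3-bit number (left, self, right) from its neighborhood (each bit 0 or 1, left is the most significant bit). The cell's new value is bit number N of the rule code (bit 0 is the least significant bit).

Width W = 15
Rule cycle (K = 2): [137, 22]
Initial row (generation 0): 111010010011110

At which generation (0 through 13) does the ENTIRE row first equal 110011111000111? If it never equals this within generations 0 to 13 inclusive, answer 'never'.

Answer: 11

Derivation:
Gen 0: 111010010011110
Gen 1 (rule 137): 110000000011100
Gen 2 (rule 22): 001000000100010
Gen 3 (rule 137): 100011110001000
Gen 4 (rule 22): 110100001011100
Gen 5 (rule 137): 100001100011001
Gen 6 (rule 22): 110010010100111
Gen 7 (rule 137): 100000000000110
Gen 8 (rule 22): 110000000001001
Gen 9 (rule 137): 100111111100000
Gen 10 (rule 22): 111000000010000
Gen 11 (rule 137): 110011111000111
Gen 12 (rule 22): 001100000101000
Gen 13 (rule 137): 101001110000011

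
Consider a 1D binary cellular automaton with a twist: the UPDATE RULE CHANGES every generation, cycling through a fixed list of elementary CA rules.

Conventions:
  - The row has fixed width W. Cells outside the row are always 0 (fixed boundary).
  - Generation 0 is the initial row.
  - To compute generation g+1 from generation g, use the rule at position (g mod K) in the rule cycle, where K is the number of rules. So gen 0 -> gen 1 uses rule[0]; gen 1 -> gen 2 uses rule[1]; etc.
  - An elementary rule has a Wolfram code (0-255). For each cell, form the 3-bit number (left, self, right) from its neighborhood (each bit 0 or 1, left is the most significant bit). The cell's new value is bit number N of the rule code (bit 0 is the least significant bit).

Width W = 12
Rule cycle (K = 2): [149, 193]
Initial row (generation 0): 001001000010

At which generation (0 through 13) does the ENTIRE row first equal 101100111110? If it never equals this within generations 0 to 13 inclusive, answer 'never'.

Gen 0: 001001000010
Gen 1 (rule 149): 101101111011
Gen 2 (rule 193): 000100111001
Gen 3 (rule 149): 110110010101
Gen 4 (rule 193): 010010000000
Gen 5 (rule 149): 011011111111
Gen 6 (rule 193): 001001111111
Gen 7 (rule 149): 101100111110
Gen 8 (rule 193): 000100011110
Gen 9 (rule 149): 110111001101
Gen 10 (rule 193): 010011000100
Gen 11 (rule 149): 011000110111
Gen 12 (rule 193): 001010010011
Gen 13 (rule 149): 101011011000

Answer: 7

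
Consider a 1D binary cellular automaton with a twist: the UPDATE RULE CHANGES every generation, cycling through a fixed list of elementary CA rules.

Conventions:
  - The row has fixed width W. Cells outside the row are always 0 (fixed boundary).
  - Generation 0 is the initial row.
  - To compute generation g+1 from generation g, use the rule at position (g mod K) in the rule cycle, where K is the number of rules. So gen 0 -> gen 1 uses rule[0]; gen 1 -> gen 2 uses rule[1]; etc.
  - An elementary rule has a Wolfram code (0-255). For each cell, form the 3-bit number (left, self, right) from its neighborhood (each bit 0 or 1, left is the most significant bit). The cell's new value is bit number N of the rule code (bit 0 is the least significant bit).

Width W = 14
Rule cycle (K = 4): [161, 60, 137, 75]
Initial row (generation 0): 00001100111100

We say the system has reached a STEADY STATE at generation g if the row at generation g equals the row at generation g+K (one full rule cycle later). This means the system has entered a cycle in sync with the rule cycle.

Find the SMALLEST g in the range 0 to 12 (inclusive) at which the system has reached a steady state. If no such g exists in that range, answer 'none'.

Gen 0: 00001100111100
Gen 1 (rule 161): 11100000011001
Gen 2 (rule 60): 10010000010101
Gen 3 (rule 137): 00000111000000
Gen 4 (rule 75): 11111101011111
Gen 5 (rule 161): 01111010101110
Gen 6 (rule 60): 01000111111001
Gen 7 (rule 137): 00010111110000
Gen 8 (rule 75): 11100100010111
Gen 9 (rule 161): 01000001001010
Gen 10 (rule 60): 01100001101111
Gen 11 (rule 137): 01001101001110
Gen 12 (rule 75): 10011100011010
Gen 13 (rule 161): 00001001000100
Gen 14 (rule 60): 00001101100110
Gen 15 (rule 137): 11101001000100
Gen 16 (rule 75): 10100010011001

Answer: none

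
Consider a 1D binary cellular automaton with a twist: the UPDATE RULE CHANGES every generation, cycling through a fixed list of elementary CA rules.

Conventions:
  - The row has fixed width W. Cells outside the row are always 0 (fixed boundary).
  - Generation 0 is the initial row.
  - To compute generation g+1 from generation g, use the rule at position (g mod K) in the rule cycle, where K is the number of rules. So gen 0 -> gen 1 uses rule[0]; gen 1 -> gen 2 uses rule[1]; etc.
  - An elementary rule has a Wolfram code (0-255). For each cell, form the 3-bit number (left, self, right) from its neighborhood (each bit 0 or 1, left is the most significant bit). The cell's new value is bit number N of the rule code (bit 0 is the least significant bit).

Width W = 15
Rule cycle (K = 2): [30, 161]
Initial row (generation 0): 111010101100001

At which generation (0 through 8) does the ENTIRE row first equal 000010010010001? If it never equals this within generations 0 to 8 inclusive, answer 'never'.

Answer: 6

Derivation:
Gen 0: 111010101100001
Gen 1 (rule 30): 100010101010011
Gen 2 (rule 161): 001001010100000
Gen 3 (rule 30): 011111010110000
Gen 4 (rule 161): 001110101000111
Gen 5 (rule 30): 011000101101100
Gen 6 (rule 161): 000010010010001
Gen 7 (rule 30): 000111111111011
Gen 8 (rule 161): 110011111110100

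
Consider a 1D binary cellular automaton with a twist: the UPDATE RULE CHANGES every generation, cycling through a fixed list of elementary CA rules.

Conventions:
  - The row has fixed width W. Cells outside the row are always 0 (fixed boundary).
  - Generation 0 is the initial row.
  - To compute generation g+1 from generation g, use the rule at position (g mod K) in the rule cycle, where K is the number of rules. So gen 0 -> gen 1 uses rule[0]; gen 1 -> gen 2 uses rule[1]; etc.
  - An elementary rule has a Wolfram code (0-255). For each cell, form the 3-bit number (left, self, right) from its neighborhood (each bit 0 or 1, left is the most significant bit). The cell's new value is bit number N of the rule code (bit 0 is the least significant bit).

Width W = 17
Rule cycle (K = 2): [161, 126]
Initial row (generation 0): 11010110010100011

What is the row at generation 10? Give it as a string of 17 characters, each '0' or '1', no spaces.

Answer: 11000001111111111

Derivation:
Gen 0: 11010110010100011
Gen 1 (rule 161): 00101000001001000
Gen 2 (rule 126): 01111100011111100
Gen 3 (rule 161): 00111001001111001
Gen 4 (rule 126): 01101111111001111
Gen 5 (rule 161): 00010111110000110
Gen 6 (rule 126): 00111100011001111
Gen 7 (rule 161): 10011001000000110
Gen 8 (rule 126): 11111111100001111
Gen 9 (rule 161): 01111111001100110
Gen 10 (rule 126): 11000001111111111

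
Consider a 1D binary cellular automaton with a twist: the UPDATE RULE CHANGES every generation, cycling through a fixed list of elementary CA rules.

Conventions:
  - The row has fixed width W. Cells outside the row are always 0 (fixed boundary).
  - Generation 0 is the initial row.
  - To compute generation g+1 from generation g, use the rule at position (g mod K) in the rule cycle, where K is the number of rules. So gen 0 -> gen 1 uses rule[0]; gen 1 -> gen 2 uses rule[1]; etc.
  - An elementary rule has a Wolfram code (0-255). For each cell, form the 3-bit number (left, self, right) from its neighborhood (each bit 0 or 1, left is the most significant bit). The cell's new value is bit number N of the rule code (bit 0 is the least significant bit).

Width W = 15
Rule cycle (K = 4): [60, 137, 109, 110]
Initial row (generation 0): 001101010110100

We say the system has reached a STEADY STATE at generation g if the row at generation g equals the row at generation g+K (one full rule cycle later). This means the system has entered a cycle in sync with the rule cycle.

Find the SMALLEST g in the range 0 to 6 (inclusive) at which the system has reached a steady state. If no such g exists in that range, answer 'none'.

Answer: none

Derivation:
Gen 0: 001101010110100
Gen 1 (rule 60): 001011111101110
Gen 2 (rule 137): 100011111001100
Gen 3 (rule 109): 101010001001101
Gen 4 (rule 110): 111110011011111
Gen 5 (rule 60): 100001010110000
Gen 6 (rule 137): 001100000100111
Gen 7 (rule 109): 101101110100101
Gen 8 (rule 110): 111111011101111
Gen 9 (rule 60): 100000110011000
Gen 10 (rule 137): 001110100010011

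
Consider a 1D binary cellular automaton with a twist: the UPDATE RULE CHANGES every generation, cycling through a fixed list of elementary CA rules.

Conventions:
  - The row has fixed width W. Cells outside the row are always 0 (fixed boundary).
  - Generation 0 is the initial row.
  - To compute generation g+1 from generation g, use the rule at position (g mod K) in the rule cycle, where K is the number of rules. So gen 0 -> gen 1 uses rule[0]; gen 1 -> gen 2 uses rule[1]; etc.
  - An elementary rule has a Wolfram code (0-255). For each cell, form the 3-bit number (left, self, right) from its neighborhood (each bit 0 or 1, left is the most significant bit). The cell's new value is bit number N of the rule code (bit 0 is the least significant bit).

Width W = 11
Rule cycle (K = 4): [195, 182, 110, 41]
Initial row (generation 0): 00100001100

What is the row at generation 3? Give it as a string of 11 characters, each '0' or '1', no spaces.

Answer: 01111111001

Derivation:
Gen 0: 00100001100
Gen 1 (rule 195): 11001110101
Gen 2 (rule 182): 00110101111
Gen 3 (rule 110): 01111111001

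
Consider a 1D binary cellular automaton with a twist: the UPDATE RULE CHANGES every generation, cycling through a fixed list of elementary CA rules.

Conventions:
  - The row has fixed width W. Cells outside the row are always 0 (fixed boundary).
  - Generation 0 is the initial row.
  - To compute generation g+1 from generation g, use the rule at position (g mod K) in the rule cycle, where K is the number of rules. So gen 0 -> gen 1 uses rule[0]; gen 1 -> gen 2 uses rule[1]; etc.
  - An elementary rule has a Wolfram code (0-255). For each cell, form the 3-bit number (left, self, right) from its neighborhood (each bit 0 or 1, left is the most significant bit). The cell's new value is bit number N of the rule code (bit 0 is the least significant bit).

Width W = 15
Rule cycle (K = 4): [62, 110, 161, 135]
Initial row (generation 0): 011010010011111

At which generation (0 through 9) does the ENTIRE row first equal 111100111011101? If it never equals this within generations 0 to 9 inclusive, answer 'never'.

Answer: 6

Derivation:
Gen 0: 011010010011111
Gen 1 (rule 62): 110111111110000
Gen 2 (rule 110): 111100000010000
Gen 3 (rule 161): 011001111000111
Gen 4 (rule 135): 100010110011010
Gen 5 (rule 62): 110111101110111
Gen 6 (rule 110): 111100111011101
Gen 7 (rule 161): 011000010101010
Gen 8 (rule 135): 100011110101010
Gen 9 (rule 62): 110110001111111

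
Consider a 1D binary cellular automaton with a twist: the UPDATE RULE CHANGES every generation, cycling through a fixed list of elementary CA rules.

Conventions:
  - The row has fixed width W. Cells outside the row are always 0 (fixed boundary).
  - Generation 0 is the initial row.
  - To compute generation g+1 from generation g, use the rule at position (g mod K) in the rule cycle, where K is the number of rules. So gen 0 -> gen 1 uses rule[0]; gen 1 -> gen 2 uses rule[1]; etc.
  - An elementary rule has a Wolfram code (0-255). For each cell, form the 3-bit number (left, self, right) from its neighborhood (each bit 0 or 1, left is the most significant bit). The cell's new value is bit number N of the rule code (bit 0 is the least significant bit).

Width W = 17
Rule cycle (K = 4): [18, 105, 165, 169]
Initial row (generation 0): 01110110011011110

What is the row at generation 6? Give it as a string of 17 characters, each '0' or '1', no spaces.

Gen 0: 01110110011011110
Gen 1 (rule 18): 10000001100000001
Gen 2 (rule 105): 00111101101111100
Gen 3 (rule 165): 10011010010111001
Gen 4 (rule 169): 00010100001110000
Gen 5 (rule 18): 00100010010001000
Gen 6 (rule 105): 10001000000100011

Answer: 10001000000100011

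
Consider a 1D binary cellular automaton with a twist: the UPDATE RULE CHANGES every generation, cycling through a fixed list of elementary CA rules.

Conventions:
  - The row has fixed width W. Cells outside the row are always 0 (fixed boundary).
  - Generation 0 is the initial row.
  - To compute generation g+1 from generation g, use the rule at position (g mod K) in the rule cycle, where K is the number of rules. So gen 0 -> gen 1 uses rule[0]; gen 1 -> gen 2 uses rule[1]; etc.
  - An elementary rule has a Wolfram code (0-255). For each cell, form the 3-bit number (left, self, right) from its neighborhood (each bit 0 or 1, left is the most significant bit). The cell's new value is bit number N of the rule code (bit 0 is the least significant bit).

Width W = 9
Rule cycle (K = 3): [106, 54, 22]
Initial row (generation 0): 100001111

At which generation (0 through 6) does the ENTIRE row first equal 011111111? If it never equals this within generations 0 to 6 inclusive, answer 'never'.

Gen 0: 100001111
Gen 1 (rule 106): 000011001
Gen 2 (rule 54): 000100111
Gen 3 (rule 22): 001111000
Gen 4 (rule 106): 011001000
Gen 5 (rule 54): 100111100
Gen 6 (rule 22): 111000010

Answer: never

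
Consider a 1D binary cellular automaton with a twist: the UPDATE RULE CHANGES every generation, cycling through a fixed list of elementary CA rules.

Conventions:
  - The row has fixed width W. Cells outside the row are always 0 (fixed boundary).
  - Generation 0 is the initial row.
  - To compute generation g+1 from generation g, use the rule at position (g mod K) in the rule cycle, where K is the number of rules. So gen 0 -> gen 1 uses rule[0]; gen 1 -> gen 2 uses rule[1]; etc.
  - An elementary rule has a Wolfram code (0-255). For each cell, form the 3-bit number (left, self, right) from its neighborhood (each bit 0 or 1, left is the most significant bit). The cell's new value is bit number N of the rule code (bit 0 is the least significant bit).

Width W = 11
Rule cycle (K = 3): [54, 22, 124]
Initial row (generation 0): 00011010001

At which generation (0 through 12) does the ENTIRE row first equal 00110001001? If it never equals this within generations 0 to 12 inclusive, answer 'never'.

Answer: 9

Derivation:
Gen 0: 00011010001
Gen 1 (rule 54): 00100111011
Gen 2 (rule 22): 01111000000
Gen 3 (rule 124): 01001100000
Gen 4 (rule 54): 11110010000
Gen 5 (rule 22): 00001111000
Gen 6 (rule 124): 00001001100
Gen 7 (rule 54): 00011110010
Gen 8 (rule 22): 00100001111
Gen 9 (rule 124): 00110001001
Gen 10 (rule 54): 01001011111
Gen 11 (rule 22): 11111000000
Gen 12 (rule 124): 10001100000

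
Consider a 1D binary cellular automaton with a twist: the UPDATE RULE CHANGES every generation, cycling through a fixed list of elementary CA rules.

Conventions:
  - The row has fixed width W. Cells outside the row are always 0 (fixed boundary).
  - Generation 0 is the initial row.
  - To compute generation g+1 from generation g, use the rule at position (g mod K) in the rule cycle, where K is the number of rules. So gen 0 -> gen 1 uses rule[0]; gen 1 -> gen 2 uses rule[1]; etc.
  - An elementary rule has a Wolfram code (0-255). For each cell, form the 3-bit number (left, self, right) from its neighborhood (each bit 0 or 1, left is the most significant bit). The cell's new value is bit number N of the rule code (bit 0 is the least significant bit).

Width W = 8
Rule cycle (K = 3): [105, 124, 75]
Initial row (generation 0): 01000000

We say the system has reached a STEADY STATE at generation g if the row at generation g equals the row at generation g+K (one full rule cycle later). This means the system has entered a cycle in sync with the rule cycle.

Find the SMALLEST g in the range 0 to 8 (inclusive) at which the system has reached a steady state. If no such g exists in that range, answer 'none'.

Answer: none

Derivation:
Gen 0: 01000000
Gen 1 (rule 105): 00011111
Gen 2 (rule 124): 00010001
Gen 3 (rule 75): 11100110
Gen 4 (rule 105): 10100110
Gen 5 (rule 124): 11110111
Gen 6 (rule 75): 10010101
Gen 7 (rule 105): 00001010
Gen 8 (rule 124): 00001111
Gen 9 (rule 75): 11111001
Gen 10 (rule 105): 10001000
Gen 11 (rule 124): 11001100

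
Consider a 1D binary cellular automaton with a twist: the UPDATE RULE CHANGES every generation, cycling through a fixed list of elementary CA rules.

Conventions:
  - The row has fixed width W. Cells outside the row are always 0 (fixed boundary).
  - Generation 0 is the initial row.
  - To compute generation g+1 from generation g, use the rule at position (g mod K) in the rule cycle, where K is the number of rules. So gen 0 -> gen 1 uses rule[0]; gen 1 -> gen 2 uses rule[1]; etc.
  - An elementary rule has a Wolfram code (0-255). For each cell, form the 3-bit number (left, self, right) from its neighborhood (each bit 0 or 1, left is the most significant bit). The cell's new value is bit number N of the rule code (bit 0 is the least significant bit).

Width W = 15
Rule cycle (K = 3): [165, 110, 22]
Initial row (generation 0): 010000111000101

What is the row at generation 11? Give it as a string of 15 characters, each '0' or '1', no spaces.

Gen 0: 010000111000101
Gen 1 (rule 165): 010110010010111
Gen 2 (rule 110): 111110110111101
Gen 3 (rule 22): 000000000000001
Gen 4 (rule 165): 111111111111101
Gen 5 (rule 110): 100000000000111
Gen 6 (rule 22): 110000000001000
Gen 7 (rule 165): 000111111101011
Gen 8 (rule 110): 001100000111111
Gen 9 (rule 22): 010010001000000
Gen 10 (rule 165): 010010101011111
Gen 11 (rule 110): 110111111110001

Answer: 110111111110001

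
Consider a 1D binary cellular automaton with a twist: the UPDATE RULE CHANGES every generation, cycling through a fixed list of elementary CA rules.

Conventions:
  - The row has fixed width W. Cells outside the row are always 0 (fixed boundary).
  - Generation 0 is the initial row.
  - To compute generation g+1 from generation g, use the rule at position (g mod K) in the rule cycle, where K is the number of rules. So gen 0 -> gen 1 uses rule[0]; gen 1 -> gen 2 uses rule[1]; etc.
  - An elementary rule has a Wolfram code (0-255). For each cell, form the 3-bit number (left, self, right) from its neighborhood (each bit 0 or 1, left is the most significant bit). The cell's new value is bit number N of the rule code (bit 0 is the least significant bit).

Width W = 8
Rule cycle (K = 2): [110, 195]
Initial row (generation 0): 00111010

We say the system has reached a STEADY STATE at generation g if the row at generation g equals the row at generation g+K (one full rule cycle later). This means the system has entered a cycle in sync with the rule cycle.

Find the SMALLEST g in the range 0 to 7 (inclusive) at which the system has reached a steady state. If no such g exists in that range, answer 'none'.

Gen 0: 00111010
Gen 1 (rule 110): 01101110
Gen 2 (rule 195): 10100110
Gen 3 (rule 110): 11101110
Gen 4 (rule 195): 01100110
Gen 5 (rule 110): 11101110
Gen 6 (rule 195): 01100110
Gen 7 (rule 110): 11101110
Gen 8 (rule 195): 01100110
Gen 9 (rule 110): 11101110

Answer: 3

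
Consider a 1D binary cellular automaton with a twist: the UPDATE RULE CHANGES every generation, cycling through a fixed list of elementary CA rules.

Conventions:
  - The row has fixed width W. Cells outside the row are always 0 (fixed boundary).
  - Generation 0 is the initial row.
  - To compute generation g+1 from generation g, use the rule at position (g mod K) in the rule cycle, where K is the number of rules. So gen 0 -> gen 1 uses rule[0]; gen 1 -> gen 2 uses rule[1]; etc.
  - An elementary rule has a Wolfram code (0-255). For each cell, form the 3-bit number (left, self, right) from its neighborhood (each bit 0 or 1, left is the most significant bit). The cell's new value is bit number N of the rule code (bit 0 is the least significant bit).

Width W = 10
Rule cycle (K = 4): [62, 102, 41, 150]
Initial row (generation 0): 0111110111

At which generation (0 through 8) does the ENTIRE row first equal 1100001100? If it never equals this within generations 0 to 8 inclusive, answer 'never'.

Answer: 1

Derivation:
Gen 0: 0111110111
Gen 1 (rule 62): 1100001100
Gen 2 (rule 102): 0100010100
Gen 3 (rule 41): 0001001001
Gen 4 (rule 150): 0011111111
Gen 5 (rule 62): 0110000000
Gen 6 (rule 102): 1010000000
Gen 7 (rule 41): 0100111111
Gen 8 (rule 150): 1111011110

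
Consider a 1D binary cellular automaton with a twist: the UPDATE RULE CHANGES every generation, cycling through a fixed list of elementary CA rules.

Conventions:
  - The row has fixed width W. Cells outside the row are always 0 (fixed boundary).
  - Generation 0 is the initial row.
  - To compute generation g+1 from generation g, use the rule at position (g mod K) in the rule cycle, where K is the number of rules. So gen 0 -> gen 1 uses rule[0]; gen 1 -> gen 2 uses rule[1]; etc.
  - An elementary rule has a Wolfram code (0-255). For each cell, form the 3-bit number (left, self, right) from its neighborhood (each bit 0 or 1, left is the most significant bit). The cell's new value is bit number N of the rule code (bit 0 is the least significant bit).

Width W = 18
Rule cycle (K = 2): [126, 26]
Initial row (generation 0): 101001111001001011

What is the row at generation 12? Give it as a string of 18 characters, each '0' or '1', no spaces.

Gen 0: 101001111001001011
Gen 1 (rule 126): 111111001111111111
Gen 2 (rule 26): 100000111000000000
Gen 3 (rule 126): 110001101100000000
Gen 4 (rule 26): 101011001010000000
Gen 5 (rule 126): 111111111111000000
Gen 6 (rule 26): 100000000000100000
Gen 7 (rule 126): 110000000001110000
Gen 8 (rule 26): 101000000011001000
Gen 9 (rule 126): 111100000111111100
Gen 10 (rule 26): 100010001100000010
Gen 11 (rule 126): 110111011110000111
Gen 12 (rule 26): 100100010001001100

Answer: 100100010001001100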